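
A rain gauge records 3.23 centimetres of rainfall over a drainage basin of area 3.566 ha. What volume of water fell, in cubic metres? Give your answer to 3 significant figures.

1150 cubic metres

Depth: 3.23 cm × 10 = 32.3 mm.
Area: 3.566 ha = 35660 m².
1 mm over 1 m² is 1 L, so volume = 32.3 × 35660 = 1151818 L = 1150 m³.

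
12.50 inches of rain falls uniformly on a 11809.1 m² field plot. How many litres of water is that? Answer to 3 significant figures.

3750000 litres

Depth: 12.50 in × 25.4 = 317.5 mm.
1 mm over 1 m² is 1 L, so volume = 317.5 × 11809.1 = 3749389.2 L ≈ 3750000 L.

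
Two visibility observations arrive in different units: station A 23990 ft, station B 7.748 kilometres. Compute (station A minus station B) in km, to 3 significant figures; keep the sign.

-0.436 km

station A: 23990 ft = 7.31215 km.
Difference: 7.31215 − 7.74800 = -0.436 km.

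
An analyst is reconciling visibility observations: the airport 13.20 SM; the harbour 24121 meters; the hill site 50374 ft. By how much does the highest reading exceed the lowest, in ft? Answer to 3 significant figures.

28800 ft

the airport: 13.20 SM = 69696.00 ft.
the harbour: 24121 m = 79137.14 ft.
Spread: 79137.14 − 50374.00 = 28800 ft.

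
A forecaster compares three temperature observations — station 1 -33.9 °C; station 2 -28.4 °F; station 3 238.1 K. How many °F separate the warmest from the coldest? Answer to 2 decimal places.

station 2: -28.4 °F = -33.556 °C.
station 3: 238.1 K = -35.050 °C.
Spread: (-33.556) − (-35.050) = 1.494 °C = 2.69 °F.

2.69 °F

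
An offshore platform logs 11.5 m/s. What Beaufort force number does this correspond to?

Beaufort force 6

11.5 m/s lies in the Beaufort 6 band (strong breeze, 10.8–13.8 m/s).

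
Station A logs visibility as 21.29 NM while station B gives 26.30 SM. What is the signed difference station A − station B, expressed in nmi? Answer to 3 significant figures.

-1.56 nmi

station B: 26.30 SM = 22.8541 nmi.
Difference: 21.2900 − 22.8541 = -1.56 nmi.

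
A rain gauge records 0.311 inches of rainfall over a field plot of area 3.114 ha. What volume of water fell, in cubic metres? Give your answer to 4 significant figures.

246.0 cubic metres

Depth: 0.311 in × 25.4 = 7.8994 mm.
Area: 3.114 ha = 31140 m².
1 mm over 1 m² is 1 L, so volume = 7.8994 × 31140 = 245987.32 L = 246.0 m³.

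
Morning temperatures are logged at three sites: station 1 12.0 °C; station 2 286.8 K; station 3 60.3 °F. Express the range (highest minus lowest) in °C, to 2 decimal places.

station 2: 286.8 K = 13.650 °C.
station 3: 60.3 °F = 15.722 °C.
Spread: 15.722 − 12.000 = 3.722 °C.

3.72 °C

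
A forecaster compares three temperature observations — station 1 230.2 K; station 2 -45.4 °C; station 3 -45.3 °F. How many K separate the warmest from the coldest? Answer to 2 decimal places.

station 1: 230.2 K = -42.950 °C.
station 3: -45.3 °F = -42.944 °C.
Spread: (-42.944) − (-45.400) = 2.456 °C.

2.46 K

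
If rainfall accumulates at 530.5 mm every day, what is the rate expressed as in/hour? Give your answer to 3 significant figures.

530.5 mm/day × 0.0393701 in/mm × 0.0416667 day/hour = 0.870 in/hour.

0.870 in/hour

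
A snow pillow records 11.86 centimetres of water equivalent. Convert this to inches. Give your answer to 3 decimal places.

4.669 in

1 cm = 0.393701 in, so 11.86 × 0.393701 = 4.669 in.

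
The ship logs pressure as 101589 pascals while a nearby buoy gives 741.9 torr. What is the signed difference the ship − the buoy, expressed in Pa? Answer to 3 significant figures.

2680 Pa

the buoy: 741.9 mmHg = 98911.88 Pa.
Difference: 101589.00 − 98911.88 = 2680 Pa.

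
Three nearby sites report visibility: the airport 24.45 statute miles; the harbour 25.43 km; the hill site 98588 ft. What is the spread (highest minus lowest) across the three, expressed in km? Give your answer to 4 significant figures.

13.92 km

the airport: 24.45 SM = 39.3485 km.
the hill site: 98588 ft = 30.0496 km.
Spread: 39.3485 − 25.4300 = 13.92 km.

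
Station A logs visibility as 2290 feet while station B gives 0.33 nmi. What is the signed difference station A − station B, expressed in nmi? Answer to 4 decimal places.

station A: 2290 ft = 0.376886 nmi.
Difference: 0.376886 − 0.330000 = 0.0469 nmi.

0.0469 nmi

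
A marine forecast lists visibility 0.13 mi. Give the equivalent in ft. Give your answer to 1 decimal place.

686.4 ft

1 SM = 5280 ft, so 0.13 × 5280 = 686.4 ft.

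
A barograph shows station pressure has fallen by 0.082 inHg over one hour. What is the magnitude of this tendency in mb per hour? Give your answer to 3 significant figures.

2.78 mb per hour

0.082 inHg / 1 h × 33.8639 mb/inHg = 2.78 mb/h.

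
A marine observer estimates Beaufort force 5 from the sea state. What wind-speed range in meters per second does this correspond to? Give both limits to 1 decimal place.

Beaufort 5 (fresh breeze) spans 8.0–10.7 m/s.

8.0 to 10.7 m/s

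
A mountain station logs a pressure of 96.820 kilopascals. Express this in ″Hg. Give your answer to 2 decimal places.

1 kPa = 0.2953 inHg, so 96.820 × 0.2953 = 28.59 inHg.

28.59 inHg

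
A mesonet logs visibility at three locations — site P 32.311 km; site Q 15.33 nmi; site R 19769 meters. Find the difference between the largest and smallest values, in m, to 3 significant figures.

site P: 32.311 km = 32311.00 m.
site Q: 15.33 nmi = 28391.16 m.
Spread: 32311.00 − 19769.00 = 12500 m.

12500 m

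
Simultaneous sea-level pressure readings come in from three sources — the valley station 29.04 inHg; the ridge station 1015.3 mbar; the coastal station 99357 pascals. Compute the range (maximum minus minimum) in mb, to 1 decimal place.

the valley station: 29.04 inHg = 983.407 mb.
the coastal station: 99357 Pa = 993.570 mb.
Spread: 1015.300 − 983.407 = 31.9 mb.

31.9 mb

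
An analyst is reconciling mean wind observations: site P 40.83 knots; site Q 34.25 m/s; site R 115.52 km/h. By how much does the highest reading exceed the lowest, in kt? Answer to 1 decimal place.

site Q: 34.25 m/s = 66.577 kt.
site R: 115.52 km/h = 62.376 kt.
Spread: 66.577 − 40.830 = 25.7 kt.

25.7 kt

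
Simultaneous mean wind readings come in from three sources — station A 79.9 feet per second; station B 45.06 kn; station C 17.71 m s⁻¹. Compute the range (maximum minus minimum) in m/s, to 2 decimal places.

6.64 m/s

station A: 79.9 ft/s = 24.3535 m/s.
station B: 45.06 kt = 23.1809 m/s.
Spread: 24.3535 − 17.7100 = 6.64 m/s.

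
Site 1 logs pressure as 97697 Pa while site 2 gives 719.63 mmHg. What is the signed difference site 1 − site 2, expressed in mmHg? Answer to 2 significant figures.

site 1: 97697 Pa = 732.79 mmHg.
Difference: 732.79 − 719.63 = 13 mmHg.

13 mmHg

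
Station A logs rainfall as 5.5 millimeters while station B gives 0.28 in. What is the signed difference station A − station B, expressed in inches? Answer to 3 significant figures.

station A: 5.5 mm = 0.216535 in.
Difference: 0.216535 − 0.280000 = -0.0635 in.

-0.0635 in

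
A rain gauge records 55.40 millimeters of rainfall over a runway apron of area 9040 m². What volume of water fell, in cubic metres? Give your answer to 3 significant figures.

1 mm over 1 m² is 1 L, so volume = 55.4 × 9040 = 500816 L = 501 m³.

501 cubic metres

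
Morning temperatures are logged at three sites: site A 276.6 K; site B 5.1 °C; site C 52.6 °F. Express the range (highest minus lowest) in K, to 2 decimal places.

7.99 K

site A: 276.6 K = 3.450 °C.
site C: 52.6 °F = 11.444 °C.
Spread: 11.444 − 3.450 = 7.994 °C.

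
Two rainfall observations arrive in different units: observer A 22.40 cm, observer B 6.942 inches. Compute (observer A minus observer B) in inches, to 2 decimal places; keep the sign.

observer A: 22.40 cm = 8.8189 in.
Difference: 8.8189 − 6.9420 = 1.88 in.

1.88 in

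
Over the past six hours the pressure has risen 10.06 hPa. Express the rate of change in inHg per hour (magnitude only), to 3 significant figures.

10.06 hPa / 6 h × 0.02953 inHg/hPa = 0.0495 inHg/h.

0.0495 inHg per hour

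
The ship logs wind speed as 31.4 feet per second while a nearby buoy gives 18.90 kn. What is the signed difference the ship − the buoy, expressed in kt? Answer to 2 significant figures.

the ship: 31.4 ft/s = 18.6040 kt.
Difference: 18.6040 − 18.9000 = -0.30 kt.

-0.30 kt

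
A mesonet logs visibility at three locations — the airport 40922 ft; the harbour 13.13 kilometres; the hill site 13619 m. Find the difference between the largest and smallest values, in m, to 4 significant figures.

the airport: 40922 ft = 12473.03 m.
the harbour: 13.13 km = 13130.00 m.
Spread: 13619.00 − 12473.03 = 1146 m.

1146 m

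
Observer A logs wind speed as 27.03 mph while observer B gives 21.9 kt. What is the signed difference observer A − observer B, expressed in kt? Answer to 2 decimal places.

1.59 kt

observer A: 27.03 mph = 23.4884 kt.
Difference: 23.4884 − 21.9000 = 1.59 kt.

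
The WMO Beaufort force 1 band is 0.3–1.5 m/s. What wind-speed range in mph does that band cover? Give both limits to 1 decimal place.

0.3–1.5 m/s × 2.237 = 0.7–3.4 mph.

0.7 to 3.4 mph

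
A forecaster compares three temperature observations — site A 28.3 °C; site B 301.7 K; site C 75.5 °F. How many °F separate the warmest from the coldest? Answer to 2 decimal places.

7.89 °F

site B: 301.7 K = 28.550 °C.
site C: 75.5 °F = 24.167 °C.
Spread: 28.550 − 24.167 = 4.383 °C = 7.89 °F.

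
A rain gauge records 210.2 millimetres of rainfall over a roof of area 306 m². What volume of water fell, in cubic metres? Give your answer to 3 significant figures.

64.3 cubic metres

1 mm over 1 m² is 1 L, so volume = 210.2 × 306 = 64321.2 L = 64.3 m³.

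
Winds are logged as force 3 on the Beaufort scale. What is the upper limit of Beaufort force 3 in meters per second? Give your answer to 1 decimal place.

Beaufort 3 (gentle breeze) spans 3.4–5.4 m/s.

5.4 m/s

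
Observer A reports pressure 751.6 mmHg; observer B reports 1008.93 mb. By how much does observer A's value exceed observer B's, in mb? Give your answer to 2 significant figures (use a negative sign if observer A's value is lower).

-6.9 mb

observer A: 751.6 mmHg = 1002.051 mb.
Difference: 1002.051 − 1008.930 = -6.9 mb.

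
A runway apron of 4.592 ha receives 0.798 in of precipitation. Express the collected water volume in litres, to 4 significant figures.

930800 litres

Depth: 0.798 in × 25.4 = 20.2692 mm.
Area: 4.592 ha = 45920 m².
1 mm over 1 m² is 1 L, so volume = 20.2692 × 45920 = 930761.66 L ≈ 930800 L.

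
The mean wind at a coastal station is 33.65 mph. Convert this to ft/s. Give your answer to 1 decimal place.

1 mph = 1.46667 ft/s, so 33.65 × 1.46667 = 49.4 ft/s.

49.4 ft/s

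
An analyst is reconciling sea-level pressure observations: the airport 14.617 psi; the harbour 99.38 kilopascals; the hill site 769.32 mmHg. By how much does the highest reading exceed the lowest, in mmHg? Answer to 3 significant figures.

23.9 mmHg

the airport: 14.617 psi = 755.917 mmHg.
the harbour: 99.38 kPa = 745.411 mmHg.
Spread: 769.320 − 745.411 = 23.9 mmHg.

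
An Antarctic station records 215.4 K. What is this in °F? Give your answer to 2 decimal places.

First to °C: -57.75 °C.
Then to °F: -71.95 °F.

-71.95 °F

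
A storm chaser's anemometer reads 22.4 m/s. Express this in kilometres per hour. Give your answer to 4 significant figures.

80.64 km/h

1 m/s = 3.6 km/h, so 22.4 × 3.6 = 80.64 km/h.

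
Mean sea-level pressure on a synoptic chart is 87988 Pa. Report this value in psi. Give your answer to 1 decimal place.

12.8 psi

1 Pa = 0.000145038 psi, so 87988 × 0.000145038 = 12.8 psi.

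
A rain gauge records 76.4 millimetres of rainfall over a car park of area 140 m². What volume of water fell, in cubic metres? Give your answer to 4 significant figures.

10.70 cubic metres

1 mm over 1 m² is 1 L, so volume = 76.4 × 140 = 10696 L = 10.70 m³.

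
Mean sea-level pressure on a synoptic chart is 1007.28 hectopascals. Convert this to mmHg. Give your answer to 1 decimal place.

755.5 mmHg

1 hPa = 0.750062 mmHg, so 1007.28 × 0.750062 = 755.5 mmHg.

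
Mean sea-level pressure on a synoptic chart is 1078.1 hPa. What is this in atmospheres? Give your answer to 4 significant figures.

1 hPa = 0.000986923 atm, so 1078.1 × 0.000986923 = 1.064 atm.

1.064 atm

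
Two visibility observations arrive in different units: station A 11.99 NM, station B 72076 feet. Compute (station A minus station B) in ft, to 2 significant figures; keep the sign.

780 ft

station A: 11.99 nmi = 72852.62 ft.
Difference: 72852.62 − 72076.00 = 780 ft.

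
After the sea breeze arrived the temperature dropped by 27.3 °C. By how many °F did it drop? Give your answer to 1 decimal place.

49.1 °F

A change of 1 °C equals a change of 1.8 °F: Δ°F = 27.3 × 1.8 = 49.1 °F.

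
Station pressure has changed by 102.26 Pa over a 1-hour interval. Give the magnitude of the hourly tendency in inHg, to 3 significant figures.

0.0302 inHg per hour

102.26 Pa / 1 h × 0.0002953 inHg/Pa = 0.0302 inHg/h.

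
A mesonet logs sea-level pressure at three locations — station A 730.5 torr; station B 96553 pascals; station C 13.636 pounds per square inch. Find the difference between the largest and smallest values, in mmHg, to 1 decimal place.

station B: 96553 Pa = 724.207 mmHg.
station C: 13.636 psi = 705.185 mmHg.
Spread: 730.500 − 705.185 = 25.3 mmHg.

25.3 mmHg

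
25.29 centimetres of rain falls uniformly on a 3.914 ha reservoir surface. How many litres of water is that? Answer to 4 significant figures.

Depth: 25.29 cm × 10 = 252.9 mm.
Area: 3.914 ha = 39140 m².
1 mm over 1 m² is 1 L, so volume = 252.9 × 39140 = 9898506 L ≈ 9899000 L.

9899000 litres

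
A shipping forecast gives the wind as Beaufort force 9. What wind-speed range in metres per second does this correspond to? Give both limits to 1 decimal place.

20.8 to 24.4 m/s

Beaufort 9 (strong gale) spans 20.8–24.4 m/s.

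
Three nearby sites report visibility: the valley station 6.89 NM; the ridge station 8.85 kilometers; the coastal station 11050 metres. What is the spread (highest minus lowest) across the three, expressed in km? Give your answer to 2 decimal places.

the valley station: 6.89 nmi = 12.7603 km.
the coastal station: 11050 m = 11.0500 km.
Spread: 12.7603 − 8.8500 = 3.91 km.

3.91 km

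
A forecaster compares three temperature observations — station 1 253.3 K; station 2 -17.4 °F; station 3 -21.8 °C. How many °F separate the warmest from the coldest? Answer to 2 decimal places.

station 1: 253.3 K = -19.850 °C.
station 2: -17.4 °F = -27.444 °C.
Spread: (-19.850) − (-27.444) = 7.594 °C = 13.67 °F.

13.67 °F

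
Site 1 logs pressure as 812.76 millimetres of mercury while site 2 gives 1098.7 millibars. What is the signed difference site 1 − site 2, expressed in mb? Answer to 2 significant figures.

site 1: 812.76 mmHg = 1083.59 mb.
Difference: 1083.59 − 1098.70 = -15 mb.

-15 mb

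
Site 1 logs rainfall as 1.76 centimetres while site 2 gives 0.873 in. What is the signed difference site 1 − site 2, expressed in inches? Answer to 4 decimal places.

site 1: 1.76 cm = 0.692913 in.
Difference: 0.692913 − 0.873000 = -0.1801 in.

-0.1801 in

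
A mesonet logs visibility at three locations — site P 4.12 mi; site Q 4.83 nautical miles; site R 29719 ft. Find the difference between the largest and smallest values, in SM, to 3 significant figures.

site Q: 4.83 nmi = 5.5583 SM.
site R: 29719 ft = 5.6286 SM.
Spread: 5.6286 − 4.1200 = 1.51 SM.

1.51 SM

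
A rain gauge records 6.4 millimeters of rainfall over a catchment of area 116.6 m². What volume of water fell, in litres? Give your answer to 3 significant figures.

746 litres

1 mm over 1 m² is 1 L, so volume = 6.4 × 116.6 = 746.24 L ≈ 746 L.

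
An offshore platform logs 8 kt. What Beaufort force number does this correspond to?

8 kt lies in the Beaufort 3 band (gentle breeze, 7–10 kt).

Beaufort force 3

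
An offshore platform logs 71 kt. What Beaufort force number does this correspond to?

71 kt lies in the Beaufort 12 band (hurricane force, ≥64 kt).

Beaufort force 12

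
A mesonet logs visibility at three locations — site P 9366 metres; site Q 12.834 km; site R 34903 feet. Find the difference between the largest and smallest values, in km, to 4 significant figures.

3.468 km

site P: 9366 m = 9.36600 km.
site R: 34903 ft = 10.63843 km.
Spread: 12.83400 − 9.36600 = 3.468 km.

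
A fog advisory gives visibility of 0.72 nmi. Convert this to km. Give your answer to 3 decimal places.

1.333 km

1 nmi = 1.852 km, so 0.72 × 1.852 = 1.333 km.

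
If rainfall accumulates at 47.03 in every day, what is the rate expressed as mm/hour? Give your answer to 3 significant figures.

49.8 mm/hour

47.03 in/day × 25.4 mm/in × 0.0416667 day/hour = 49.8 mm/hour.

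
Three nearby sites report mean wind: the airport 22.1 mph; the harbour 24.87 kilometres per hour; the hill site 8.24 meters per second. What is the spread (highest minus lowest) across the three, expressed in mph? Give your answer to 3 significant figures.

the harbour: 24.87 km/h = 15.4535 mph.
the hill site: 8.24 m/s = 18.4324 mph.
Spread: 22.1000 − 15.4535 = 6.65 mph.

6.65 mph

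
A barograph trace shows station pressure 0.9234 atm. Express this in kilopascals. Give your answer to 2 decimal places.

93.56 kPa

1 atm = 101.325 kPa, so 0.9234 × 101.325 = 93.56 kPa.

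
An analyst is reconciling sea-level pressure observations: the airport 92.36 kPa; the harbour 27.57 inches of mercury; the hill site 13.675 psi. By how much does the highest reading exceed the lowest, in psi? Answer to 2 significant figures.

0.28 psi

the airport: 92.36 kPa = 13.3957 psi.
the harbour: 27.57 inHg = 13.5411 psi.
Spread: 13.6750 − 13.3957 = 0.28 psi.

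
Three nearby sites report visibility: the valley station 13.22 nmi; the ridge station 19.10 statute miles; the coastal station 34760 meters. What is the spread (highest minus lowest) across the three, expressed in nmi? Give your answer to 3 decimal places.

the ridge station: 19.10 SM = 16.59745 nmi.
the coastal station: 34760 m = 18.76890 nmi.
Spread: 18.76890 − 13.22000 = 5.549 nmi.

5.549 nmi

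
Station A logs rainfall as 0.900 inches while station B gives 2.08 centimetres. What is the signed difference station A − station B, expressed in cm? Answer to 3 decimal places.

station A: 0.900 in = 2.28600 cm.
Difference: 2.28600 − 2.08000 = 0.206 cm.

0.206 cm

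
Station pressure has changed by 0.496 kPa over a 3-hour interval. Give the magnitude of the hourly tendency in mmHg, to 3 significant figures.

0.496 kPa / 3 h × 7.50062 mmHg/kPa = 1.24 mmHg/h.

1.24 mmHg per hour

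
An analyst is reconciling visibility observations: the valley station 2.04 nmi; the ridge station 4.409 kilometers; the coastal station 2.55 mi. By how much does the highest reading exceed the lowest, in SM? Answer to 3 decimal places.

the valley station: 2.04 nmi = 2.34759 SM.
the ridge station: 4.409 km = 2.73963 SM.
Spread: 2.73963 − 2.34759 = 0.392 SM.

0.392 SM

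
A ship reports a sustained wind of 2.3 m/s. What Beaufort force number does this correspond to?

Beaufort force 2

2.3 m/s lies in the Beaufort 2 band (light breeze, 1.6–3.3 m/s).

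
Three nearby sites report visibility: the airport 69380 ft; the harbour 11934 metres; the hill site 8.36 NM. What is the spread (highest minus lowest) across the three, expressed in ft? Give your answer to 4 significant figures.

30230 ft

the harbour: 11934 m = 39153.54 ft.
the hill site: 8.36 nmi = 50796.33 ft.
Spread: 69380.00 − 39153.54 = 30230 ft.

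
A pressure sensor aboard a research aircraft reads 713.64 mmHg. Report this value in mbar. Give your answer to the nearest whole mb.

1 mmHg = 1.33322 mb, so 713.64 × 1.33322 = 951 mb.

951 mb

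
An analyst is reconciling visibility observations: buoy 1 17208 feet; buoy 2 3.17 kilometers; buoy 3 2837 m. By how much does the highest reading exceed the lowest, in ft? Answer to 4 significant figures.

buoy 2: 3.17 km = 10400.26 ft.
buoy 3: 2837 m = 9307.74 ft.
Spread: 17208.00 − 9307.74 = 7900 ft.

7900 ft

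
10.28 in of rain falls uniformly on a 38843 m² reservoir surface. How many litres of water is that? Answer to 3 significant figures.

Depth: 10.28 in × 25.4 = 261.112 mm.
1 mm over 1 m² is 1 L, so volume = 261.112 × 38843 = 10142373 L ≈ 10100000 L.

10100000 litres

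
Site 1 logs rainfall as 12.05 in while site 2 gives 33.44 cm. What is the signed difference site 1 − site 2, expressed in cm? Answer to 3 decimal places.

site 1: 12.05 in = 30.60700 cm.
Difference: 30.60700 − 33.44000 = -2.833 cm.

-2.833 cm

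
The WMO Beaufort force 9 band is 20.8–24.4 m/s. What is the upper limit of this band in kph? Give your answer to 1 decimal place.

20.8–24.4 m/s × 3.6 = 74.9–87.8 km/h.

87.8 km/h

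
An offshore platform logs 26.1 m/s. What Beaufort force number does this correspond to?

Beaufort force 10

26.1 m/s lies in the Beaufort 10 band (storm, 24.5–28.4 m/s).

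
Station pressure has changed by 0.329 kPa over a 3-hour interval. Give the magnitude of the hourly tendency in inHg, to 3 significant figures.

0.0324 inHg per hour

0.329 kPa / 3 h × 0.2953 inHg/kPa = 0.0324 inHg/h.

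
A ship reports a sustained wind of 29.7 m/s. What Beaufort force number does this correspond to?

29.7 m/s lies in the Beaufort 11 band (violent storm, 28.5–32.6 m/s).

Beaufort force 11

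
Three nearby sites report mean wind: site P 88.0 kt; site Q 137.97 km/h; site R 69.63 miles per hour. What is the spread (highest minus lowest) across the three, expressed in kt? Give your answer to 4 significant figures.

site Q: 137.97 km/h = 74.4978 kt.
site R: 69.63 mph = 60.5068 kt.
Spread: 88.0000 − 60.5068 = 27.49 kt.

27.49 kt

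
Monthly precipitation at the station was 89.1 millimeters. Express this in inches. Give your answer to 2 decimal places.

3.51 in

1 mm = 0.0393701 in, so 89.1 × 0.0393701 = 3.51 in.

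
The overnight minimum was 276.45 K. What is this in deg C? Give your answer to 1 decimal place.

3.3 °C

°C = 276.45 − 273.15 = 3.3 °C.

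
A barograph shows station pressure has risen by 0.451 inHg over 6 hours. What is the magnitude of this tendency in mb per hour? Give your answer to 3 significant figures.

2.55 mb per hour

0.451 inHg / 6 h × 33.8639 mb/inHg = 2.55 mb/h.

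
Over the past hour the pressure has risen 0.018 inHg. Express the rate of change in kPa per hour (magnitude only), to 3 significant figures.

0.018 inHg / 1 h × 3.38639 kPa/inHg = 0.0610 kPa/h.

0.0610 kPa per hour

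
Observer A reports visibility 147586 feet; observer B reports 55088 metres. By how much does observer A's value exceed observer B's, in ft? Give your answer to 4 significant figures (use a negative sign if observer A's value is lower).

-33150 ft

observer B: 55088 m = 180734.91 ft.
Difference: 147586.00 − 180734.91 = -33150 ft.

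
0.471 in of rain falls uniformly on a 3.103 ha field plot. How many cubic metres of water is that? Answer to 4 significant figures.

Depth: 0.471 in × 25.4 = 11.9634 mm.
Area: 3.103 ha = 31030 m².
1 mm over 1 m² is 1 L, so volume = 11.9634 × 31030 = 371224.3 L = 371.2 m³.

371.2 cubic metres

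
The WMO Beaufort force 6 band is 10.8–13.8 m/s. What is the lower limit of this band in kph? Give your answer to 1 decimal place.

38.9 km/h

10.8–13.8 m/s × 3.6 = 38.9–49.7 km/h.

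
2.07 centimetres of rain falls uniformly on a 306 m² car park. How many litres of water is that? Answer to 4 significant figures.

Depth: 2.07 cm × 10 = 20.7 mm.
1 mm over 1 m² is 1 L, so volume = 20.7 × 306 = 6334.2 L ≈ 6334 L.

6334 litres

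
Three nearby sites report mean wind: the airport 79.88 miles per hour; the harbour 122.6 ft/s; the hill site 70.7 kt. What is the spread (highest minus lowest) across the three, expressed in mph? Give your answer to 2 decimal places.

the harbour: 122.6 ft/s = 83.5909 mph.
the hill site: 70.7 kt = 81.3601 mph.
Spread: 83.5909 − 79.8800 = 3.71 mph.

3.71 mph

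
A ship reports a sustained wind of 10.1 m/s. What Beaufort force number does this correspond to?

Beaufort force 5

10.1 m/s lies in the Beaufort 5 band (fresh breeze, 8.0–10.7 m/s).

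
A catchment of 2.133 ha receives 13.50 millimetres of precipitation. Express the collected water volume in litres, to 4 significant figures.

288000 litres

Area: 2.133 ha = 21330 m².
1 mm over 1 m² is 1 L, so volume = 13.5 × 21330 = 287955 L ≈ 288000 L.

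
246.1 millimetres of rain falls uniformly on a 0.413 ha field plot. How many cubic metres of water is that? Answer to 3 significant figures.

1020 cubic metres

Area: 0.413 ha = 4130 m².
1 mm over 1 m² is 1 L, so volume = 246.1 × 4130 = 1016393 L = 1020 m³.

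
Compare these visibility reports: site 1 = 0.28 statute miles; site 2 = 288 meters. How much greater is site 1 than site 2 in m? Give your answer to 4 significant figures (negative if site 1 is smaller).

162.6 m

site 1: 0.28 SM = 450.616 m.
Difference: 450.616 − 288.000 = 162.6 m.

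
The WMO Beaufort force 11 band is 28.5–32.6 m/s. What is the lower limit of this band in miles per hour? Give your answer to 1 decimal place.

63.8 mph

28.5–32.6 m/s × 2.237 = 63.8–72.9 mph.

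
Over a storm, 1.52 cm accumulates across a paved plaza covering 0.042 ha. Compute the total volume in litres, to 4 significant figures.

Depth: 1.52 cm × 10 = 15.2 mm.
Area: 0.042 ha = 420 m².
1 mm over 1 m² is 1 L, so volume = 15.2 × 420 = 6384 L.

6384 litres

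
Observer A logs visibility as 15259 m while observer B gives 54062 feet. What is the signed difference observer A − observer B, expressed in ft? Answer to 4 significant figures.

observer A: 15259 m = 50062.34 ft.
Difference: 50062.34 − 54062.00 = -4000 ft.

-4000 ft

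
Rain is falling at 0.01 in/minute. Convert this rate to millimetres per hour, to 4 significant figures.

0.01 in/minute × 25.4 mm/in × 60 minute/hour = 15.24 mm/hour.

15.24 mm/hour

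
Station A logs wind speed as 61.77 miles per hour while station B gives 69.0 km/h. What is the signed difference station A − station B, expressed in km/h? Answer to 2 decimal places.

30.41 km/h

station A: 61.77 mph = 99.4092 km/h.
Difference: 99.4092 − 69.0000 = 30.41 km/h.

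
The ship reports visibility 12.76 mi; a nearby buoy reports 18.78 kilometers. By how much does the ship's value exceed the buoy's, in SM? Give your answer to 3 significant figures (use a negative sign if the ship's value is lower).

1.09 SM

the buoy: 18.78 km = 11.6694 SM.
Difference: 12.7600 − 11.6694 = 1.09 SM.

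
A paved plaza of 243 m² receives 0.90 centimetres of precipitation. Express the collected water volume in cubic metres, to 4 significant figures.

2.187 cubic metres

Depth: 0.90 cm × 10 = 9 mm.
1 mm over 1 m² is 1 L, so volume = 9 × 243 = 2187 L = 2.187 m³.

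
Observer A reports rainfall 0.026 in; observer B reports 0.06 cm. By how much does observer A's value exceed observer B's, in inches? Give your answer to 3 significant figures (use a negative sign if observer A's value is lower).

0.00238 in

observer B: 0.06 cm = 0.0236220 in.
Difference: 0.0260000 − 0.0236220 = 0.00238 in.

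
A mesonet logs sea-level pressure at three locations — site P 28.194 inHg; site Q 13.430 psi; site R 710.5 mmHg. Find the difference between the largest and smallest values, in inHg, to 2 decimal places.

0.85 inHg

site Q: 13.430 psi = 27.3438 inHg.
site R: 710.5 mmHg = 27.9724 inHg.
Spread: 28.1940 − 27.3438 = 0.85 inHg.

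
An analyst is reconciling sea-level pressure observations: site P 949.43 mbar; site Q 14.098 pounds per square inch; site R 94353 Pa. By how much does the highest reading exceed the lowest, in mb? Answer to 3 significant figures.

site Q: 14.098 psi = 972.023 mb.
site R: 94353 Pa = 943.530 mb.
Spread: 972.023 − 943.530 = 28.5 mb.

28.5 mb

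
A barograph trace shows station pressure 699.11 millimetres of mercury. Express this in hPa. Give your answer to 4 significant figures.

1 mmHg = 1.33322 hPa, so 699.11 × 1.33322 = 932.1 hPa.

932.1 hPa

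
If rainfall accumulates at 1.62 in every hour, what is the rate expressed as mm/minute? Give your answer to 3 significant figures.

0.686 mm/minute

1.62 in/hour × 25.4 mm/in × 0.0166667 hour/minute = 0.686 mm/minute.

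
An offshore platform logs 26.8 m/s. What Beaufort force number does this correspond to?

26.8 m/s lies in the Beaufort 10 band (storm, 24.5–28.4 m/s).

Beaufort force 10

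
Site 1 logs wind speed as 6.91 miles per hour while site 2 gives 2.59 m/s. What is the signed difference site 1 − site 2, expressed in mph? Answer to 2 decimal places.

1.12 mph

site 2: 2.59 m/s = 5.7937 mph.
Difference: 6.9100 − 5.7937 = 1.12 mph.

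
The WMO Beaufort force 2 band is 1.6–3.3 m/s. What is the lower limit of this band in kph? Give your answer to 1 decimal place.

1.6–3.3 m/s × 3.6 = 5.8–11.9 km/h.

5.8 km/h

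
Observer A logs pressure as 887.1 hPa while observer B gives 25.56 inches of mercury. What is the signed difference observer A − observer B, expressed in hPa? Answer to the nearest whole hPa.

22 hPa

observer B: 25.56 inHg = 865.56 hPa.
Difference: 887.10 − 865.56 = 22 hPa.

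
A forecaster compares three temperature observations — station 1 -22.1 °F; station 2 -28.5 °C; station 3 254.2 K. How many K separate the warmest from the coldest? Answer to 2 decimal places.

station 1: -22.1 °F = -30.056 °C.
station 3: 254.2 K = -18.950 °C.
Spread: (-18.950) − (-30.056) = 11.106 °C.

11.11 K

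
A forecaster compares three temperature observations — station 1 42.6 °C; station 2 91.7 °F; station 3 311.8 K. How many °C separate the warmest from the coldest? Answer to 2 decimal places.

9.43 °C

station 2: 91.7 °F = 33.167 °C.
station 3: 311.8 K = 38.650 °C.
Spread: 42.600 − 33.167 = 9.433 °C.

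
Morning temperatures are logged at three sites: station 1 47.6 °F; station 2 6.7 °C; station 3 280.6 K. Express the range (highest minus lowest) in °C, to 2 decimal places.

1.97 °C

station 1: 47.6 °F = 8.667 °C.
station 3: 280.6 K = 7.450 °C.
Spread: 8.667 − 6.700 = 1.967 °C.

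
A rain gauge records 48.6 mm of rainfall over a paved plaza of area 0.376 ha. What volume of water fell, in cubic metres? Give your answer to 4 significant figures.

182.7 cubic metres

Area: 0.376 ha = 3760 m².
1 mm over 1 m² is 1 L, so volume = 48.6 × 3760 = 182736 L = 182.7 m³.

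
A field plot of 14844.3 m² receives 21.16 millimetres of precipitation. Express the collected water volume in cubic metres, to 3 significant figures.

1 mm over 1 m² is 1 L, so volume = 21.16 × 14844.3 = 314105.39 L = 314 m³.

314 cubic metres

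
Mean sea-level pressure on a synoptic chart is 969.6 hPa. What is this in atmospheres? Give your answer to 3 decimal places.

0.957 atm

1 hPa = 0.000986923 atm, so 969.6 × 0.000986923 = 0.957 atm.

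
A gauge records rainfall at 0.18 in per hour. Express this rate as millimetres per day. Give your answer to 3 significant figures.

0.18 in/hour × 25.4 mm/in × 24 hour/day = 110 mm/day.

110 mm/day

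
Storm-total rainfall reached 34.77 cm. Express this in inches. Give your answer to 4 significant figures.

13.69 in

1 cm = 0.393701 in, so 34.77 × 0.393701 = 13.69 in.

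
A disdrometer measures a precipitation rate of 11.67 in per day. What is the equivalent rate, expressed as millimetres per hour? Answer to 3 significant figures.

12.4 mm/hour

11.67 in/day × 25.4 mm/in × 0.0416667 day/hour = 12.4 mm/hour.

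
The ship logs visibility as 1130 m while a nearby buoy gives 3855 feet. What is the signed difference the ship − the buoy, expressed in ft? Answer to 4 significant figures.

-147.7 ft

the ship: 1130 m = 3707.349 ft.
Difference: 3707.349 − 3855.000 = -147.7 ft.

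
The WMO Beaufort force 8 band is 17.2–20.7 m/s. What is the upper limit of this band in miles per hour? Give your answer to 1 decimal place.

17.2–20.7 m/s × 2.237 = 38.5–46.3 mph.

46.3 mph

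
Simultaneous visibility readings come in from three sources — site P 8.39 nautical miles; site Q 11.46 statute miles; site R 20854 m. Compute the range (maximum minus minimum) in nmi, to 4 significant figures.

site Q: 11.46 SM = 9.95847 nmi.
site R: 20854 m = 11.26026 nmi.
Spread: 11.26026 − 8.39000 = 2.870 nmi.

2.870 nmi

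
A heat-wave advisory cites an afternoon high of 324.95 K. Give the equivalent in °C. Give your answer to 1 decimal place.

°C = 324.95 − 273.15 = 51.8 °C.

51.8 °C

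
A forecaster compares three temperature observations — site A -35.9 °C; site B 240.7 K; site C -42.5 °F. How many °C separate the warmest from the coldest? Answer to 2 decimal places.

8.94 °C

site B: 240.7 K = -32.450 °C.
site C: -42.5 °F = -41.389 °C.
Spread: (-32.450) − (-41.389) = 8.939 °C.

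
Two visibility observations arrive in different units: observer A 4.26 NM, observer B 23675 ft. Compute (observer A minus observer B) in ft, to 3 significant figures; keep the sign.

observer A: 4.26 nmi = 25884.25 ft.
Difference: 25884.25 − 23675.00 = 2210 ft.

2210 ft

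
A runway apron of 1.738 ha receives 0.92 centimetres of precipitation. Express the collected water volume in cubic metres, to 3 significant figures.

160 cubic metres

Depth: 0.92 cm × 10 = 9.2 mm.
Area: 1.738 ha = 17380 m².
1 mm over 1 m² is 1 L, so volume = 9.2 × 17380 = 159896 L = 160 m³.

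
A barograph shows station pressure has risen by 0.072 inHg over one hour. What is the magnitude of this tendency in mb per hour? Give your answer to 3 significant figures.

0.072 inHg / 1 h × 33.8639 mb/inHg = 2.44 mb/h.

2.44 mb per hour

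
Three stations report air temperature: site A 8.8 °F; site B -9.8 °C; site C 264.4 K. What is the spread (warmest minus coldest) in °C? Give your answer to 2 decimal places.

site A: 8.8 °F = -12.889 °C.
site C: 264.4 K = -8.750 °C.
Spread: (-8.750) − (-12.889) = 4.139 °C.

4.14 °C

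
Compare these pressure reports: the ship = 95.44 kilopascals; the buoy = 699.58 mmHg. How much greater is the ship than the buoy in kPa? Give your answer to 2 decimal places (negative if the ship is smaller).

2.17 kPa

the buoy: 699.58 mmHg = 93.2697 kPa.
Difference: 95.4400 − 93.2697 = 2.17 kPa.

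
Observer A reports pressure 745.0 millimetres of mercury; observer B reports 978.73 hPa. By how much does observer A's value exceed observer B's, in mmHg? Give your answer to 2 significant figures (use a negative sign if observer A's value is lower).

11 mmHg

observer B: 978.73 hPa = 734.11 mmHg.
Difference: 745.00 − 734.11 = 11 mmHg.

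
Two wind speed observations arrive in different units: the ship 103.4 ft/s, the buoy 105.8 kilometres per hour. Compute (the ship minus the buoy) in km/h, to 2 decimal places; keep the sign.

7.66 km/h

the ship: 103.4 ft/s = 113.4588 km/h.
Difference: 113.4588 − 105.8000 = 7.66 km/h.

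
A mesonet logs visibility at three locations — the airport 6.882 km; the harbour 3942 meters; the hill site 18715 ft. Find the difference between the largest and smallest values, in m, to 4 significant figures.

the airport: 6.882 km = 6882.00 m.
the hill site: 18715 ft = 5704.33 m.
Spread: 6882.00 − 3942.00 = 2940 m.

2940 m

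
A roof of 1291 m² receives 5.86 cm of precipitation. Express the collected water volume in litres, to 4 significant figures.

75650 litres

Depth: 5.86 cm × 10 = 58.6 mm.
1 mm over 1 m² is 1 L, so volume = 58.6 × 1291 = 75652.6 L ≈ 75650 L.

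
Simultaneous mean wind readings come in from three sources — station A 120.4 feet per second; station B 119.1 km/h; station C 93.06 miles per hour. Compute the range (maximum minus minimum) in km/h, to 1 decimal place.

station A: 120.4 ft/s = 132.113 km/h.
station C: 93.06 mph = 149.766 km/h.
Spread: 149.766 − 119.100 = 30.7 km/h.

30.7 km/h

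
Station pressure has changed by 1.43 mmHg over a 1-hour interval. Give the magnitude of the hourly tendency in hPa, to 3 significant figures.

1.43 mmHg / 1 h × 1.33322 hPa/mmHg = 1.91 hPa/h.

1.91 hPa per hour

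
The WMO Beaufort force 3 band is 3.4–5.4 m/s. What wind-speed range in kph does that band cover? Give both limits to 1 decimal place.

12.2 to 19.4 km/h

3.4–5.4 m/s × 3.6 = 12.2–19.4 km/h.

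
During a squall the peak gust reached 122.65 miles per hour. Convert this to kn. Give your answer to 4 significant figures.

106.6 kt

1 mph = 0.868976 kt, so 122.65 × 0.868976 = 106.6 kt.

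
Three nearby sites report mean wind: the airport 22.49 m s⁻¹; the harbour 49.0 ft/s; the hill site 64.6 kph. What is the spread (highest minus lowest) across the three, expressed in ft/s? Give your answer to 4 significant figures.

the airport: 22.49 m/s = 73.7861 ft/s.
the hill site: 64.6 km/h = 58.8728 ft/s.
Spread: 73.7861 − 49.0000 = 24.79 ft/s.

24.79 ft/s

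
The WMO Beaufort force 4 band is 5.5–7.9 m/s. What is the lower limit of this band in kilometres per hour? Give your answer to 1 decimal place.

19.8 km/h

5.5–7.9 m/s × 3.6 = 19.8–28.4 km/h.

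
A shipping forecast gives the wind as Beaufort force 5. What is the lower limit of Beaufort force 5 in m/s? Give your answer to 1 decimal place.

Beaufort 5 (fresh breeze) spans 8.0–10.7 m/s.

8.0 m/s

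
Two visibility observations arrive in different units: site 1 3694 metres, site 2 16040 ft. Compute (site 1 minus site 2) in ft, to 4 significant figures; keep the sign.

-3921 ft

site 1: 3694 m = 12119.42 ft.
Difference: 12119.42 − 16040.00 = -3921 ft.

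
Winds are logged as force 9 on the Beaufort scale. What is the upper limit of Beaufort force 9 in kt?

Beaufort 9 (strong gale) spans 41–47 knots.

47 kt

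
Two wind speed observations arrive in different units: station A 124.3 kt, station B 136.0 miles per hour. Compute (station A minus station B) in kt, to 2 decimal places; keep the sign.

6.12 kt

station B: 136.0 mph = 118.1808 kt.
Difference: 124.3000 − 118.1808 = 6.12 kt.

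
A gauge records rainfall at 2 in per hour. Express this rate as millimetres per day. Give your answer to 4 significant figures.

2 in/hour × 25.4 mm/in × 24 hour/day = 1219 mm/day.

1219 mm/day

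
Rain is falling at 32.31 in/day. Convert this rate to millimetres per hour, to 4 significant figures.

32.31 in/day × 25.4 mm/in × 0.0416667 day/hour = 34.19 mm/hour.

34.19 mm/hour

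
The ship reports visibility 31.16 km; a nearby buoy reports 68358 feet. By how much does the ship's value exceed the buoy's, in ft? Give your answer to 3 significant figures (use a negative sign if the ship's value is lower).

the ship: 31.16 km = 102230.97 ft.
Difference: 102230.97 − 68358.00 = 33900 ft.

33900 ft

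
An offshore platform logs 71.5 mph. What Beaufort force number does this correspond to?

71.5 mph = 32.0 m/s, which is Beaufort 11 (violent storm, 28.5–32.6 m/s).

Beaufort force 11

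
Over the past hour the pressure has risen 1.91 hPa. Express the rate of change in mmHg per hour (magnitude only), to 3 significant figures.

1.91 hPa / 1 h × 0.750062 mmHg/hPa = 1.43 mmHg/h.

1.43 mmHg per hour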